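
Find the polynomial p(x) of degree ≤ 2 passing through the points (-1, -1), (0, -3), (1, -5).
-2*x - 3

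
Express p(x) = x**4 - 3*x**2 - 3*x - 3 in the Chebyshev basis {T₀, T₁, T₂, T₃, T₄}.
(-33/8)T₀ + (-3)T₁ - T₂ + (1/8)T₄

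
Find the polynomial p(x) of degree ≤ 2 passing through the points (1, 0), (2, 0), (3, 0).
0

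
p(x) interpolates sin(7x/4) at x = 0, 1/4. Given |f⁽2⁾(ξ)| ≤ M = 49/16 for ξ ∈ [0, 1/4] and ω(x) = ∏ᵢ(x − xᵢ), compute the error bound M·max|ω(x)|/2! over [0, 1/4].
49/2048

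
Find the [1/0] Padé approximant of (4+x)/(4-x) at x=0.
x/2 + 1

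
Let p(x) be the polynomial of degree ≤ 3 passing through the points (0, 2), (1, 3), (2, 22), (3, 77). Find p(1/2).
11/8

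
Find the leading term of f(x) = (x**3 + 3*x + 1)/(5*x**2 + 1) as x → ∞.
x/5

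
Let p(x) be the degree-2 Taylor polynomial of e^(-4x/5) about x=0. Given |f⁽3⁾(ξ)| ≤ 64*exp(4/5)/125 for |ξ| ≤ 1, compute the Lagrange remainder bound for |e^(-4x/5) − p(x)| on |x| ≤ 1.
32*exp(4/5)/375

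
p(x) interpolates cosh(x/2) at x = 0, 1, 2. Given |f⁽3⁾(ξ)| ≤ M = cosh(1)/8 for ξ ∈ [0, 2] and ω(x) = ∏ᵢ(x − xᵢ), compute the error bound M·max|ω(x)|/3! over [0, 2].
sqrt(3)*cosh(1)/216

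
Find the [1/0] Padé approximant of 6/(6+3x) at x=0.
1 - x/2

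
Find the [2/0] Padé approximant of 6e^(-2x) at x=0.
12*x**2 - 12*x + 6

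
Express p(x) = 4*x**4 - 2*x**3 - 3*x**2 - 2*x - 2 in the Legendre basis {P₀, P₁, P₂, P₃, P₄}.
(-11/5)P₀ + (-16/5)P₁ + (2/7)P₂ + (-4/5)P₃ + (32/35)P₄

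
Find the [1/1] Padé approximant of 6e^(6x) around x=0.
(18*x + 6)/(1 - 3*x)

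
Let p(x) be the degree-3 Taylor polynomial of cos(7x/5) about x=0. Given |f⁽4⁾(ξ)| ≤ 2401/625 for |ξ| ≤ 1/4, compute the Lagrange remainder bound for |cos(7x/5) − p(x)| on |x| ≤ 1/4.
2401/3840000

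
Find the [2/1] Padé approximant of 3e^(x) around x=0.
(x**2/2 + 2*x + 3)/(1 - x/3)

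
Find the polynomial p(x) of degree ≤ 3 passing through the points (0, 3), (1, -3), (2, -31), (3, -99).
-3*x**3 - 2*x**2 - x + 3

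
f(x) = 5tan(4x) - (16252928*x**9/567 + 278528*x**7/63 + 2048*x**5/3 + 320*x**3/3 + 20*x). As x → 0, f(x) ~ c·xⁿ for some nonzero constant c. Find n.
11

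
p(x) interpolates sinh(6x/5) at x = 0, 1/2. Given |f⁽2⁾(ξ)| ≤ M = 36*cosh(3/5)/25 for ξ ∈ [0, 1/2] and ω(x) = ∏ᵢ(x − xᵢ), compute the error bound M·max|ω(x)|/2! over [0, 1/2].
9*cosh(3/5)/200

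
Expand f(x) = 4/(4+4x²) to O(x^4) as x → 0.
1 - x**2 + O(x**4)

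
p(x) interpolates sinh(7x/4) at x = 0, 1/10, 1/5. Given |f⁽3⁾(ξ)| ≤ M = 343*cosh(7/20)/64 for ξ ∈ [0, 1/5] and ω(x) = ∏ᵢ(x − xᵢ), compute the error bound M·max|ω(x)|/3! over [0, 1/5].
343*sqrt(3)*cosh(7/20)/1728000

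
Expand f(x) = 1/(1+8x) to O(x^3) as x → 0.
1 - 8*x + 64*x**2 + O(x**3)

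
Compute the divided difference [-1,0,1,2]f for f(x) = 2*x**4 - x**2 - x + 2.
4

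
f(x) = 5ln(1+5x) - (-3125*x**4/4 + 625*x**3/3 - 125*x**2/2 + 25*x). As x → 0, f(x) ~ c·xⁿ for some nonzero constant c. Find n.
5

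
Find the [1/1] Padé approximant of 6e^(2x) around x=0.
(6*x + 6)/(1 - x)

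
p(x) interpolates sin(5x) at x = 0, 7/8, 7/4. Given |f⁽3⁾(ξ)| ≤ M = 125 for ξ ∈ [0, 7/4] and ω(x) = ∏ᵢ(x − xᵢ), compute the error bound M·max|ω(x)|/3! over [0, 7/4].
42875*sqrt(3)/13824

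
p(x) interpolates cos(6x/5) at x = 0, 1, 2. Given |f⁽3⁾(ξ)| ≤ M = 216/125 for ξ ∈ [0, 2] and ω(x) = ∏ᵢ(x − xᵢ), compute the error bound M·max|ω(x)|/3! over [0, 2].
8*sqrt(3)/125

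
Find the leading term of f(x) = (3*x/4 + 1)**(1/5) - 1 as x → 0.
3*x/20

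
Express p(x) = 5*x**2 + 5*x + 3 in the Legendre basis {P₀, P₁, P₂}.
(14/3)P₀ + (5)P₁ + (10/3)P₂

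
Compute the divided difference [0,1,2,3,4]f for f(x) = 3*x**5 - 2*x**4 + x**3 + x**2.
28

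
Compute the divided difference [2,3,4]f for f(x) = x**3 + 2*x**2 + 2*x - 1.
11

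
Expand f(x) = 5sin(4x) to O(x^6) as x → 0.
20*x - 160*x**3/3 + 128*x**5/3 + O(x**6)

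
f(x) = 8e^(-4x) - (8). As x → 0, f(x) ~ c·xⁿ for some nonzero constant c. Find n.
1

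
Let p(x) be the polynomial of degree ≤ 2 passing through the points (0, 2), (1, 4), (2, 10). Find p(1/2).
5/2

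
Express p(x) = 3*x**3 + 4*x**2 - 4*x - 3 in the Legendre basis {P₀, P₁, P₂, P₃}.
(-5/3)P₀ + (-11/5)P₁ + (8/3)P₂ + (6/5)P₃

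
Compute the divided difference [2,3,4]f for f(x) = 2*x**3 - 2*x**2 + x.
16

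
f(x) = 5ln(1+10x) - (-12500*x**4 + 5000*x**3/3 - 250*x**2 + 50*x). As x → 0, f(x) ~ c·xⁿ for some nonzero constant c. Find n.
5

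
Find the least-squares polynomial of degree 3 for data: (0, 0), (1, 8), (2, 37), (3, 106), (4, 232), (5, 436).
-1/21 + (248/63)x + (23/21)x² + (28/9)x³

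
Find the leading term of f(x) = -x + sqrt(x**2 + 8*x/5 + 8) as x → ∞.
4/5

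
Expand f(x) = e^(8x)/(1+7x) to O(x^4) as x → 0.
1 + x + 25*x**2 - 269*x**3/3 + O(x**4)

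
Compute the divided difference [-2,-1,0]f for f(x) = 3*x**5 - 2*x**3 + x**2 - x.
-38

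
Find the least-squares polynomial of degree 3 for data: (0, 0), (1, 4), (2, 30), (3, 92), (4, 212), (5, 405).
-2/21 + (29/126)x + (109/84)x² + (107/36)x³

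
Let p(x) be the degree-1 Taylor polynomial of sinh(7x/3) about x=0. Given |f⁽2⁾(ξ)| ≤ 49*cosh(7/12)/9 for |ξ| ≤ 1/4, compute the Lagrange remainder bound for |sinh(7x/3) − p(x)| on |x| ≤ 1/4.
49*cosh(7/12)/288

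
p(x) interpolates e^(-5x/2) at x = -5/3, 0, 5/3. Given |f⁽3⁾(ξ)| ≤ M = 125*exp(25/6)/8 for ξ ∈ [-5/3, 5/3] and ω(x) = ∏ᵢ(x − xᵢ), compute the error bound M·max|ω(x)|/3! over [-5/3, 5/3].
15625*sqrt(3)*exp(25/6)/5832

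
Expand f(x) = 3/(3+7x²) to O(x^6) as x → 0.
1 - 7*x**2/3 + 49*x**4/9 + O(x**6)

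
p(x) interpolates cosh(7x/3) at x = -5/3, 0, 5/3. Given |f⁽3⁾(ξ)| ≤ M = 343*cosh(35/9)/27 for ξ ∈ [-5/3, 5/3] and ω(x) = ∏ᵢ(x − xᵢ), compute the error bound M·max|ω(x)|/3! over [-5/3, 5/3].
42875*sqrt(3)*cosh(35/9)/19683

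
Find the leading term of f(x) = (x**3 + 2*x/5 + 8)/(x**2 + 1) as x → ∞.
x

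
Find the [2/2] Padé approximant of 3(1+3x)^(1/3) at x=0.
(7*x**2 + 21*x/2 + 3)/(5*x**2/6 + 5*x/2 + 1)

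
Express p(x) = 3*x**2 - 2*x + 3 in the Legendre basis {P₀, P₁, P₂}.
(4)P₀ + (-2)P₁ + (2)P₂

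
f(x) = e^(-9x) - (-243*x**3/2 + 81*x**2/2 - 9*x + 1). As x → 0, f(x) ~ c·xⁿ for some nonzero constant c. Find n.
4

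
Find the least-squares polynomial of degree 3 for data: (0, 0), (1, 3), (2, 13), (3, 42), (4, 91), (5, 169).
23/126 + (-425/756)x + (103/63)x² + (113/108)x³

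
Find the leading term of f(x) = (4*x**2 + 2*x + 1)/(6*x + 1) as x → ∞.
2*x/3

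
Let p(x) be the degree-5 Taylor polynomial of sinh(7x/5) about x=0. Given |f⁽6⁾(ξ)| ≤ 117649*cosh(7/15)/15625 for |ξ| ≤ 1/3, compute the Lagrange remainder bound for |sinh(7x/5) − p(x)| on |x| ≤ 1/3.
117649*cosh(7/15)/8201250000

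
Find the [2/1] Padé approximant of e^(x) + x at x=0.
(-x**2/6 + 5*x/3 + 1)/(1 - x/3)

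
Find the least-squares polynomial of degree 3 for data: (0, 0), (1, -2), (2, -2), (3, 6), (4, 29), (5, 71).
1/18 + (-1045/756)x + (-451/252)x² + (53/54)x³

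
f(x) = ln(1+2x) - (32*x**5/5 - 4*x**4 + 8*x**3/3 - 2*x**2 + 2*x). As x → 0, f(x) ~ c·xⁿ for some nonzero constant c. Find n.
6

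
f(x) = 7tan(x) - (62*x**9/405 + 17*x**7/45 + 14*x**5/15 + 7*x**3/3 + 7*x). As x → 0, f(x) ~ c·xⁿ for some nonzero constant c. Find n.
11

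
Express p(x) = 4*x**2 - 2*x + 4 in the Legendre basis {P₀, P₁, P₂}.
(16/3)P₀ + (-2)P₁ + (8/3)P₂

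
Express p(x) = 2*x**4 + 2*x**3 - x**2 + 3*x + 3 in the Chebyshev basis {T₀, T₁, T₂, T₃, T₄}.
(13/4)T₀ + (9/2)T₁ + (1/2)T₂ + (1/2)T₃ + (1/4)T₄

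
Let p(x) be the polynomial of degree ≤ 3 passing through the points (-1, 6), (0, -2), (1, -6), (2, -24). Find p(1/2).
-27/8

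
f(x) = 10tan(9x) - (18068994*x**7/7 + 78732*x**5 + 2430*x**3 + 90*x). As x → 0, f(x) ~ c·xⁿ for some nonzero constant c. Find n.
9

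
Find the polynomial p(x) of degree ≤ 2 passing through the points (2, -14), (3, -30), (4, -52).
-3*x**2 - x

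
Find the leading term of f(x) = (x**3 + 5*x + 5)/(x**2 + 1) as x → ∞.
x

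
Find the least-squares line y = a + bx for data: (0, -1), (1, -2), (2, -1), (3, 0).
a = -8/5, b = 2/5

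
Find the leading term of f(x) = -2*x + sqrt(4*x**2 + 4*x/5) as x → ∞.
1/5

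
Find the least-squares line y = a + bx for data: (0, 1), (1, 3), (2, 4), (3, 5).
a = 13/10, b = 13/10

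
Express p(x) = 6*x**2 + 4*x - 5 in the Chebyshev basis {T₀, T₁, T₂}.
(-2)T₀ + (4)T₁ + (3)T₂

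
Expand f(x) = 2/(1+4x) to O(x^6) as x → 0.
2 - 8*x + 32*x**2 - 128*x**3 + 512*x**4 - 2048*x**5 + O(x**6)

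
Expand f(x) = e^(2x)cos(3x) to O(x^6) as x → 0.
1 + 2*x - 5*x**2/2 - 23*x**3/3 - 119*x**4/24 + 61*x**5/60 + O(x**6)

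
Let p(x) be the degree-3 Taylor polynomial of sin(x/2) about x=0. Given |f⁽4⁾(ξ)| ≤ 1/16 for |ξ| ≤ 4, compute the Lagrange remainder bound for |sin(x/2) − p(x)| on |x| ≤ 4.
2/3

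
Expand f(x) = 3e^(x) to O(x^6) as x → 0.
3 + 3*x + 3*x**2/2 + x**3/2 + x**4/8 + x**5/40 + O(x**6)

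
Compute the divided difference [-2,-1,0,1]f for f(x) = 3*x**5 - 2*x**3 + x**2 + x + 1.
13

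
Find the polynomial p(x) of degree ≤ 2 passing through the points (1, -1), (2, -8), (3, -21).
-3*x**2 + 2*x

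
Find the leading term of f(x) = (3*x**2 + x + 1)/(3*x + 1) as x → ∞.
x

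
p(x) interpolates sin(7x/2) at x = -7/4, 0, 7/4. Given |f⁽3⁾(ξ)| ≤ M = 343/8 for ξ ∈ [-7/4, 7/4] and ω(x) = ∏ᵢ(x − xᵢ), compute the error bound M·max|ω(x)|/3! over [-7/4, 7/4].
117649*sqrt(3)/13824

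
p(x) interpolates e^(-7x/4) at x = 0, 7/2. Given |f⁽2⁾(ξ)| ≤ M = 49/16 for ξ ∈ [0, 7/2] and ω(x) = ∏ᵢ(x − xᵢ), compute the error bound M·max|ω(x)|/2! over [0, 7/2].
2401/512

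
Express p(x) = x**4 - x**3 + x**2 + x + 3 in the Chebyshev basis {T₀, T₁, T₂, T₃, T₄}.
(31/8)T₀ + (1/4)T₁ + T₂ + (-1/4)T₃ + (1/8)T₄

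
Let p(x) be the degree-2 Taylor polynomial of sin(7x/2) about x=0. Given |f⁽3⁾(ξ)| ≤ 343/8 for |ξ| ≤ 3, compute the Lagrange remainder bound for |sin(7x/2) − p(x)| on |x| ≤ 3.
3087/16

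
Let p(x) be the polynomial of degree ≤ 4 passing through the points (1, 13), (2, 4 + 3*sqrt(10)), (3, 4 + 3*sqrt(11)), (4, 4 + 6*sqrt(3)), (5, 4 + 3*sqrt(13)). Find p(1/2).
-315*sqrt(10)/32 - 135*sqrt(3)/16 + 105*sqrt(13)/128 + 3347/128 + 567*sqrt(11)/64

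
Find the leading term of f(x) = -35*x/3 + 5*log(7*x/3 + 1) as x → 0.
-245*x**2/18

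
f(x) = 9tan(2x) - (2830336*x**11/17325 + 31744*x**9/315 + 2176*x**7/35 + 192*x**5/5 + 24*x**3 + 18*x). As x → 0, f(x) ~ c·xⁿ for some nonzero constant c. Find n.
13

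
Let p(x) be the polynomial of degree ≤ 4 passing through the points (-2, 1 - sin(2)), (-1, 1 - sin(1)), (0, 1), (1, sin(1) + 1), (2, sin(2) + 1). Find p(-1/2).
-5*sin(1)/8 + sin(2)/16 + 1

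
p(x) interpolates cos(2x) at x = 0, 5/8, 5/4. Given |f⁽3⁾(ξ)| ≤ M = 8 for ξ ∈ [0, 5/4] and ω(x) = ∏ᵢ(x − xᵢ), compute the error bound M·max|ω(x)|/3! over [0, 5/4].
125*sqrt(3)/1728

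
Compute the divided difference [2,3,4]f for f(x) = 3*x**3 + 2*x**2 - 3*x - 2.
29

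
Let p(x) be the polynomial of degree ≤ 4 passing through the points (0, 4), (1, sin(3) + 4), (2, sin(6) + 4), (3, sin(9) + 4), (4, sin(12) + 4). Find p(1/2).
-5*sin(12)/128 + 7*sin(9)/32 - 35*sin(6)/64 + 35*sin(3)/32 + 4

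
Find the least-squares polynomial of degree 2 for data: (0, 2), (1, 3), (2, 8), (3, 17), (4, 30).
2 - x + (2)x²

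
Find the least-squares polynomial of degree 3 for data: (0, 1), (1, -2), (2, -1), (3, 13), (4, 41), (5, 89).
73/63 + (-1975/378)x + (181/252)x² + (83/108)x³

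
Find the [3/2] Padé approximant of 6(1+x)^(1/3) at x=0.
(14*x**3/135 + 14*x**2/5 + 42*x/5 + 6)/(2*x**2/9 + 16*x/15 + 1)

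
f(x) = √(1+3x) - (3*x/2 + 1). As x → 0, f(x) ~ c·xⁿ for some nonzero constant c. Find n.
2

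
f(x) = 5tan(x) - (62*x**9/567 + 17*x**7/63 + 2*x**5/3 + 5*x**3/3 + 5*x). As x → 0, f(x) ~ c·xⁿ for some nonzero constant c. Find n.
11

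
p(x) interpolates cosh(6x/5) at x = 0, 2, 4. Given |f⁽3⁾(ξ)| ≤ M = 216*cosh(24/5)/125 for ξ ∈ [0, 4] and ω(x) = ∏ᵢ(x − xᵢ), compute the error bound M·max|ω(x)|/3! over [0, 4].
64*sqrt(3)*cosh(24/5)/125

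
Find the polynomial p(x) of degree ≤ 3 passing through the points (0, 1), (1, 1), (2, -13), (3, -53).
-2*x**3 - x**2 + 3*x + 1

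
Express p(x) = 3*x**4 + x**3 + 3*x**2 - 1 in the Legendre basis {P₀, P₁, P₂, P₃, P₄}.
(3/5)P₀ + (3/5)P₁ + (26/7)P₂ + (2/5)P₃ + (24/35)P₄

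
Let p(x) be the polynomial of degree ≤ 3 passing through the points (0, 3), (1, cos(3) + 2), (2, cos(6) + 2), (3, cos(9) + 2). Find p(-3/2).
-35*cos(9)/16 + 135*cos(6)/16 + 137/16 - 189*cos(3)/16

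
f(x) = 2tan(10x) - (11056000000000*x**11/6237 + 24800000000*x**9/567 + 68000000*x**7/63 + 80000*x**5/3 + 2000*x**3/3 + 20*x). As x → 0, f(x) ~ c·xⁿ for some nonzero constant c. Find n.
13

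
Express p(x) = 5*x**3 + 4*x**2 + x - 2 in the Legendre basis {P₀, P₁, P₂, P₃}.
(-2/3)P₀ + (4)P₁ + (8/3)P₂ + (2)P₃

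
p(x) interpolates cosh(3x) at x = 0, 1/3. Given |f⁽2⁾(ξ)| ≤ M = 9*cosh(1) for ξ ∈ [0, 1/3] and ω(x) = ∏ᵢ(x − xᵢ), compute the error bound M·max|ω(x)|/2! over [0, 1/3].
cosh(1)/8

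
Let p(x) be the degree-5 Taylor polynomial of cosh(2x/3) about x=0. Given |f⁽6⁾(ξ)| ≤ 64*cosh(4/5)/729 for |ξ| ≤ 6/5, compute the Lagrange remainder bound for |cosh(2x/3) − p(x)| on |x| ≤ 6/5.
256*cosh(4/5)/703125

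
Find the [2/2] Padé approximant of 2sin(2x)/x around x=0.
(4 - 28*x**2/15)/(x**2/5 + 1)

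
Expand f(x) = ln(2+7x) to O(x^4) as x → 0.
log(2) + 7*x/2 - 49*x**2/8 + 343*x**3/24 + O(x**4)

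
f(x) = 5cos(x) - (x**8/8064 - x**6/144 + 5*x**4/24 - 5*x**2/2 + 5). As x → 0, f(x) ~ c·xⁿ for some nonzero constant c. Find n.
10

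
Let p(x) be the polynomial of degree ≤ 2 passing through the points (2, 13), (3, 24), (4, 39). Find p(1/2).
4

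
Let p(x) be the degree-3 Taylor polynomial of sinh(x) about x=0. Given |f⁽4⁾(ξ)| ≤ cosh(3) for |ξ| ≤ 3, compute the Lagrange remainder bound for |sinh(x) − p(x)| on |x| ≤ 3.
27*cosh(3)/8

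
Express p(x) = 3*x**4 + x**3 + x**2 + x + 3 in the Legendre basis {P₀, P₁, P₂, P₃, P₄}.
(59/15)P₀ + (8/5)P₁ + (50/21)P₂ + (2/5)P₃ + (24/35)P₄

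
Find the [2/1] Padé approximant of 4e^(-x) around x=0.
(2*x**2/3 - 8*x/3 + 4)/(x/3 + 1)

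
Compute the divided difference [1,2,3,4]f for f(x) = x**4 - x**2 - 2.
10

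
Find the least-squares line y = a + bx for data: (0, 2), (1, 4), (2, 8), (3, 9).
a = 2, b = 5/2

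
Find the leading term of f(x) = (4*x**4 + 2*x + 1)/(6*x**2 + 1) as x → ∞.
2*x**2/3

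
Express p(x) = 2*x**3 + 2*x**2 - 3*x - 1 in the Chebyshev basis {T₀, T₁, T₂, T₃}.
(-3/2)T₁ + T₂ + (1/2)T₃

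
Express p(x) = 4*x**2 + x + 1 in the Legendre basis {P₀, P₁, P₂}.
(7/3)P₀ + P₁ + (8/3)P₂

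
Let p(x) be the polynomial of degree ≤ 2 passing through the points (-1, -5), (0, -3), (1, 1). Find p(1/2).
-5/4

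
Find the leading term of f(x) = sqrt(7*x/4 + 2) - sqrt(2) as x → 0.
7*sqrt(2)*x/16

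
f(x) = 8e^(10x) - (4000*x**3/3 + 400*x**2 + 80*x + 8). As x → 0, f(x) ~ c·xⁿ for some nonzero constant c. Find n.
4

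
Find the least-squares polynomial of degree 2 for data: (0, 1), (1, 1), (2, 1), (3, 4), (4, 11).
10/7 + (-179/70)x + (17/14)x²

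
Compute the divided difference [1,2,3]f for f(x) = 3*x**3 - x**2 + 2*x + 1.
17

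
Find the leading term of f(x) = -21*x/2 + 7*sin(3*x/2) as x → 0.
-63*x**3/16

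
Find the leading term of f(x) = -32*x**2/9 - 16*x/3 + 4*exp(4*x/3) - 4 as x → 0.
128*x**3/81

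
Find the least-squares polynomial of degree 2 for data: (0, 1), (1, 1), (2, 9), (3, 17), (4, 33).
27/35 + (-8/7)x + (16/7)x²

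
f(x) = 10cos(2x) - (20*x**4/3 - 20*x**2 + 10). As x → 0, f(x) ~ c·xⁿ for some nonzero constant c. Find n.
6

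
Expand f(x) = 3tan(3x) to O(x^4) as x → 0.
9*x + 27*x**3 + O(x**4)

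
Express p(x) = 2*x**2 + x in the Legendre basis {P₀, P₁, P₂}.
(2/3)P₀ + P₁ + (4/3)P₂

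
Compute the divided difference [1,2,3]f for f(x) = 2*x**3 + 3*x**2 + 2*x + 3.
15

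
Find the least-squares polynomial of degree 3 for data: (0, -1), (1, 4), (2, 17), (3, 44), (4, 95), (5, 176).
-65/63 + (778/189)x + (-2/9)x² + (35/27)x³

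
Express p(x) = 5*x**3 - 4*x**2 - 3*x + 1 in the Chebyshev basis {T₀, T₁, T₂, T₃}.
-T₀ + (3/4)T₁ + (-2)T₂ + (5/4)T₃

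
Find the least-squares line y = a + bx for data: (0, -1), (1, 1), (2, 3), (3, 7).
a = -7/5, b = 13/5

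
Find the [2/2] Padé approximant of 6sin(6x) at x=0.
36*x/(6*x**2 + 1)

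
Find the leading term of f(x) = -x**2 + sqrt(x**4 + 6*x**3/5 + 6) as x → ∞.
3*x/5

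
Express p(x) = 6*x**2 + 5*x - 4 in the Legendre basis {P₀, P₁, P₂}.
(-2)P₀ + (5)P₁ + (4)P₂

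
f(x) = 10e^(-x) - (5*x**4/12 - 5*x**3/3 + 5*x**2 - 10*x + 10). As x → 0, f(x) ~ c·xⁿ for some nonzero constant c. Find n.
5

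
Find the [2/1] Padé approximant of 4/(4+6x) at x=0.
1/(3*x/2 + 1)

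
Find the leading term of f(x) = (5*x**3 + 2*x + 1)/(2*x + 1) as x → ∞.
5*x**2/2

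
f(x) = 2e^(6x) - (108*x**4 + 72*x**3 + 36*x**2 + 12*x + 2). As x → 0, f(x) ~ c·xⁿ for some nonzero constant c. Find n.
5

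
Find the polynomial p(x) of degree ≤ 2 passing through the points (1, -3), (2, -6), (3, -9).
-3*x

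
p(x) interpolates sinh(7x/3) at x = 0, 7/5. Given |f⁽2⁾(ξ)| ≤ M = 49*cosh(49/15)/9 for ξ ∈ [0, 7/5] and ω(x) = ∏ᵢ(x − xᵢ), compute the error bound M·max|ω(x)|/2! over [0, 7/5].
2401*cosh(49/15)/1800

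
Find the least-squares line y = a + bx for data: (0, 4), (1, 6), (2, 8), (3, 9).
a = 21/5, b = 17/10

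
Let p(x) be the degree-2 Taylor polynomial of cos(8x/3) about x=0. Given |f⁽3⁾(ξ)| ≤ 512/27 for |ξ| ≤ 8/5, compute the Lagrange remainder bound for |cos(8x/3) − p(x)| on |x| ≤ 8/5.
131072/10125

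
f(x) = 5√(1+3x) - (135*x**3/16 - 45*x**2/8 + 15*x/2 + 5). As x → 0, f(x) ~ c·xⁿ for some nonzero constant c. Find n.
4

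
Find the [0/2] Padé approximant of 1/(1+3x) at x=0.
1/(3*x + 1)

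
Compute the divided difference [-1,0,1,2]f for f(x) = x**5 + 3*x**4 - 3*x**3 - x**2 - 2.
8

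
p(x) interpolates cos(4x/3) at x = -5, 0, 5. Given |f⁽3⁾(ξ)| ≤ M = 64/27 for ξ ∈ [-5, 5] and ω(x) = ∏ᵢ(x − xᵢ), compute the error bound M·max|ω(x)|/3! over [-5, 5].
8000*sqrt(3)/729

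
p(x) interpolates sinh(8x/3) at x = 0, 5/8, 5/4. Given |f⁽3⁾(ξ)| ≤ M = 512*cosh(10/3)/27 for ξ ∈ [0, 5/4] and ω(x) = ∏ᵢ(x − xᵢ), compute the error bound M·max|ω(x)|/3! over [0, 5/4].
125*sqrt(3)*cosh(10/3)/729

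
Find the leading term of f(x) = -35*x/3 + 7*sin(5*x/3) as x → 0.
-875*x**3/162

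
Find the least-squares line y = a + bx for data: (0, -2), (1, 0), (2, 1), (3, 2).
a = -17/10, b = 13/10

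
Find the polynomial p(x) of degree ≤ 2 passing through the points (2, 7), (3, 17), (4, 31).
2*x**2 - 1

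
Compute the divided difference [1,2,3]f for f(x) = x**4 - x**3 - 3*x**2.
16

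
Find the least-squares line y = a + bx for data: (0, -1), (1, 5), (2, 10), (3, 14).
a = -1/2, b = 5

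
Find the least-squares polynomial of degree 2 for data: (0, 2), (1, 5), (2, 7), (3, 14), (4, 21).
79/35 + (69/70)x + (13/14)x²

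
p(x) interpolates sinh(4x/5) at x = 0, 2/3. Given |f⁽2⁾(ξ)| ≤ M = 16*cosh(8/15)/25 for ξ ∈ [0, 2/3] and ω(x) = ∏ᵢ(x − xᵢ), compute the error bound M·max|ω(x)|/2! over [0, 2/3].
8*cosh(8/15)/225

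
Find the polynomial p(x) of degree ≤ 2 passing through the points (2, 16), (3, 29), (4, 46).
2*x**2 + 3*x + 2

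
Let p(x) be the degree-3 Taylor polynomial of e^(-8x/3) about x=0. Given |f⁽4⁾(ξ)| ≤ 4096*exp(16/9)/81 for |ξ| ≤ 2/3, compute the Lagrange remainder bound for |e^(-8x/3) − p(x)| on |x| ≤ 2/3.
8192*exp(16/9)/19683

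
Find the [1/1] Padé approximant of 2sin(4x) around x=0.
8*x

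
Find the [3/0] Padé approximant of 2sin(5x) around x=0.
-125*x**3/3 + 10*x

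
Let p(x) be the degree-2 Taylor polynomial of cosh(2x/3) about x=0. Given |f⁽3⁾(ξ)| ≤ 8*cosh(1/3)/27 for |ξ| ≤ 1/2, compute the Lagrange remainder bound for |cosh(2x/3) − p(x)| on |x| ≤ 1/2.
cosh(1/3)/162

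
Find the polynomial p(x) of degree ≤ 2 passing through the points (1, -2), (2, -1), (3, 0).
x - 3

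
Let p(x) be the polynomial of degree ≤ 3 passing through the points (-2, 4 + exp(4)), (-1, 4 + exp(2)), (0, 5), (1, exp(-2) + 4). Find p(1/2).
(5 + (-5*exp(2) + exp(4) + 79)*exp(2))*exp(-2)/16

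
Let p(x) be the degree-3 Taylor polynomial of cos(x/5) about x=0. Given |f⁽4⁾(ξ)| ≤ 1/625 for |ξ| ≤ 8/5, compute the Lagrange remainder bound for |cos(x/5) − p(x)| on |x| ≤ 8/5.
512/1171875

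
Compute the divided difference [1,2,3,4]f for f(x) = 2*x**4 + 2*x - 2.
20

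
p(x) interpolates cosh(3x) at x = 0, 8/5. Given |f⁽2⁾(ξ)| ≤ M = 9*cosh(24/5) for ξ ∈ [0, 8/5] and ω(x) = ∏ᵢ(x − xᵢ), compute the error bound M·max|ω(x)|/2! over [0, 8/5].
72*cosh(24/5)/25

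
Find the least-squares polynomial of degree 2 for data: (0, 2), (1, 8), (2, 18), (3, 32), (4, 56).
88/35 + (62/35)x + (20/7)x²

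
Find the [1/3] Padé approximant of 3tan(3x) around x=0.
9*x/(1 - 3*x**2)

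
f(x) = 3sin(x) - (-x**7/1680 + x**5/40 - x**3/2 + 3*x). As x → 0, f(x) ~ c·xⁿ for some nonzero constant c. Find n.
9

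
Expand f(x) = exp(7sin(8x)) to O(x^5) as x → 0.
1 + 56*x + 1568*x**2 + 28672*x**3 + 376320*x**4 + O(x**5)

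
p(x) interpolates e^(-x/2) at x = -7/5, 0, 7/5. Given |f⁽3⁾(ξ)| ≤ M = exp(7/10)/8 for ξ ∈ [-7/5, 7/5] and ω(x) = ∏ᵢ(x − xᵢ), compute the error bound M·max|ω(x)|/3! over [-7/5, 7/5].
343*sqrt(3)*exp(7/10)/27000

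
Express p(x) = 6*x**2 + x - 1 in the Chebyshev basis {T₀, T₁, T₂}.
(2)T₀ + T₁ + (3)T₂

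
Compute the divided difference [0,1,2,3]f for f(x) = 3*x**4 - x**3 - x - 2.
17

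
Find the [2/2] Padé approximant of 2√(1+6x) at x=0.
(45*x**2/2 + 15*x + 2)/(9*x**2/4 + 9*x/2 + 1)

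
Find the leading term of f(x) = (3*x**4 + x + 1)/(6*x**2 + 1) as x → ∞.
x**2/2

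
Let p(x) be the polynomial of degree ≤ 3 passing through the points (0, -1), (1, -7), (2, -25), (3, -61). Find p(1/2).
-23/8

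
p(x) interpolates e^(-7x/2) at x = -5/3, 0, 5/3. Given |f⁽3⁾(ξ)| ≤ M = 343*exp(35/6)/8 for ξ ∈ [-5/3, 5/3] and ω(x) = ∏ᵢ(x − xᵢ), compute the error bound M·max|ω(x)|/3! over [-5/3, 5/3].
42875*sqrt(3)*exp(35/6)/5832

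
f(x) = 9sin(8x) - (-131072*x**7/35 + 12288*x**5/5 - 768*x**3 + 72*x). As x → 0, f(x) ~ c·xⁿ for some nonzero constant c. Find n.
9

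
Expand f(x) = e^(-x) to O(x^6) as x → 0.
1 - x + x**2/2 - x**3/6 + x**4/24 - x**5/120 + O(x**6)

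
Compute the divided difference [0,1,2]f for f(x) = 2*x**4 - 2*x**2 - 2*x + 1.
12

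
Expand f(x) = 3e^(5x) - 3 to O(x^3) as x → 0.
15*x + 75*x**2/2 + O(x**3)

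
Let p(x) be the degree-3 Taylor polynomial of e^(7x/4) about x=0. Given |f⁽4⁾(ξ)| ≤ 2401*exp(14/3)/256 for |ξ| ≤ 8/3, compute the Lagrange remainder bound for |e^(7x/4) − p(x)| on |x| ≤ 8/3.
4802*exp(14/3)/243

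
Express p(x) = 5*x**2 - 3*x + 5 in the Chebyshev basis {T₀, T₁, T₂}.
(15/2)T₀ + (-3)T₁ + (5/2)T₂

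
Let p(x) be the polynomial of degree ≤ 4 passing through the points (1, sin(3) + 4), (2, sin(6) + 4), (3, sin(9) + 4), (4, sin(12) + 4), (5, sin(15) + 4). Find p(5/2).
15*sin(6)/32 - 5*sin(3)/128 + 3*sin(15)/128 - 5*sin(12)/32 + 45*sin(9)/64 + 4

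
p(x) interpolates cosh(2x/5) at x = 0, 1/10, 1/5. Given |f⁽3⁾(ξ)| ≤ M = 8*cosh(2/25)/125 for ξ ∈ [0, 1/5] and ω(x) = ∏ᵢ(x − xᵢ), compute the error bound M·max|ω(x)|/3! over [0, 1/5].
sqrt(3)*cosh(2/25)/421875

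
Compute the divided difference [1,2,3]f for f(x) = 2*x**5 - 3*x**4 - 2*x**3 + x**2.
94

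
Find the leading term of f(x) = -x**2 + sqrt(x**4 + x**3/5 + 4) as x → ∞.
x/10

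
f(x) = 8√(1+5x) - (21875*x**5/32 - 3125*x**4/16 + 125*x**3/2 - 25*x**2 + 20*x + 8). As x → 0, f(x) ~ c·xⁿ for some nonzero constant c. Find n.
6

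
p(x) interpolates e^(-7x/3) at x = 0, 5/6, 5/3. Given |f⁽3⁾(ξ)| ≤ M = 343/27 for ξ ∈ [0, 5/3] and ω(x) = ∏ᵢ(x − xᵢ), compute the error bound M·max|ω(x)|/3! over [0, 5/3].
42875*sqrt(3)/157464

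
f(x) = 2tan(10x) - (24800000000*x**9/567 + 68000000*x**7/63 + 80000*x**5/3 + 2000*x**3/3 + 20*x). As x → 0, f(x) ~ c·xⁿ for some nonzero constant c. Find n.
11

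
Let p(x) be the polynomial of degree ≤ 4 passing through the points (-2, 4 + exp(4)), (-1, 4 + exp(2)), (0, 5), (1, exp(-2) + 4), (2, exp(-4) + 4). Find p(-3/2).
(-5 + 28*exp(2) + (442 + 140*exp(2) + 35*exp(4))*exp(4))*exp(-4)/128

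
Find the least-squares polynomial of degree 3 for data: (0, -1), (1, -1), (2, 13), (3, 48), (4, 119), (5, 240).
-9/7 + (-5/42)x + (-3/4)x² + (25/12)x³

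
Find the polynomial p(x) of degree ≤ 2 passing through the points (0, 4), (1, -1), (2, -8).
-x**2 - 4*x + 4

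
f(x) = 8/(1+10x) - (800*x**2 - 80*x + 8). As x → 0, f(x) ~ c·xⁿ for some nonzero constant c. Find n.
3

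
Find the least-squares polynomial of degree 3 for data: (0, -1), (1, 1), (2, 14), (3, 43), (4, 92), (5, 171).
-145/126 + (-347/756)x + (127/63)x² + (107/108)x³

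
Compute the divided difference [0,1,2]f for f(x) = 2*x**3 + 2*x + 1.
6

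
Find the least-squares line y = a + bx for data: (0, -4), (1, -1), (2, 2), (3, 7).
a = -22/5, b = 18/5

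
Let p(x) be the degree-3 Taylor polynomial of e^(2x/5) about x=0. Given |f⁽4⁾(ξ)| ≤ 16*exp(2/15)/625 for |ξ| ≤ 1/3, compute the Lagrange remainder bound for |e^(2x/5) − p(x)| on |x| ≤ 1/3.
2*exp(2/15)/151875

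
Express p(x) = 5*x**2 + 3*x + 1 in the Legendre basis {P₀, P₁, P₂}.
(8/3)P₀ + (3)P₁ + (10/3)P₂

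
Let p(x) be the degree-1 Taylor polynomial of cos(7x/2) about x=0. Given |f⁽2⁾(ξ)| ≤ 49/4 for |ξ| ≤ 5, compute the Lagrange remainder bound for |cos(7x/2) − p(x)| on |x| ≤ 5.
1225/8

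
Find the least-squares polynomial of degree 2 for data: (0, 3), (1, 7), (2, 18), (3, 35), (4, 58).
101/35 + (43/35)x + (22/7)x²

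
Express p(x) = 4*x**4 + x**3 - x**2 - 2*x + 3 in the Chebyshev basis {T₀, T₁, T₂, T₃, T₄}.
(4)T₀ + (-5/4)T₁ + (3/2)T₂ + (1/4)T₃ + (1/2)T₄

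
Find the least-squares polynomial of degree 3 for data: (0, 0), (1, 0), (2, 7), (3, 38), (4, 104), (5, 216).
5/21 + (-94/63)x + (-34/21)x² + (19/9)x³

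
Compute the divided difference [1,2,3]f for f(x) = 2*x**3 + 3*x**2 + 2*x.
15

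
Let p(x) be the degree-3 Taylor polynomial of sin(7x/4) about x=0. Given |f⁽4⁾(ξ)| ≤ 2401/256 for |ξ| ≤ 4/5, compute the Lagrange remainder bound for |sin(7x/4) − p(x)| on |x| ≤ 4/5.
2401/15000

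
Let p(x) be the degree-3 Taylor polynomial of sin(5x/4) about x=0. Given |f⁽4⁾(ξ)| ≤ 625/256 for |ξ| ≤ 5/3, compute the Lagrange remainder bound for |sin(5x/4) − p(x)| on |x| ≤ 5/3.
390625/497664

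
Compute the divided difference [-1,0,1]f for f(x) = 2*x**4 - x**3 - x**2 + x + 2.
1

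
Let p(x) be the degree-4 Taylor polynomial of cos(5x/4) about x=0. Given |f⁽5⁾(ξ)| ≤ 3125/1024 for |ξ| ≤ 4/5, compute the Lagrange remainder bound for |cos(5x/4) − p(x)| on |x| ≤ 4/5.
1/120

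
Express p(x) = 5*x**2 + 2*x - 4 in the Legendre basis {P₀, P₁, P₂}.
(-7/3)P₀ + (2)P₁ + (10/3)P₂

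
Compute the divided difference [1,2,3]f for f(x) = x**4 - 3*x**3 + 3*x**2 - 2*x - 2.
10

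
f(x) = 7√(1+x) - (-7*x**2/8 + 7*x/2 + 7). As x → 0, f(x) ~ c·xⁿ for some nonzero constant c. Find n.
3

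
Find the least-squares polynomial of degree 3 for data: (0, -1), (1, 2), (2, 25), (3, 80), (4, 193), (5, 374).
-22/21 + (31/126)x + (5/21)x² + (53/18)x³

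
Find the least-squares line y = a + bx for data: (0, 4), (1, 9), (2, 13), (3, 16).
a = 9/2, b = 4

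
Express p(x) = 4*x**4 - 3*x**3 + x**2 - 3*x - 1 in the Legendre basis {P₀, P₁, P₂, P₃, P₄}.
(2/15)P₀ + (-24/5)P₁ + (62/21)P₂ + (-6/5)P₃ + (32/35)P₄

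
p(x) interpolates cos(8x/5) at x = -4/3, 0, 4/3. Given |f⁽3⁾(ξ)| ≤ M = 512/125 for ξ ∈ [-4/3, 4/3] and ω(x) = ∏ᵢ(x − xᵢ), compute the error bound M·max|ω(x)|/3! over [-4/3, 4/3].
32768*sqrt(3)/91125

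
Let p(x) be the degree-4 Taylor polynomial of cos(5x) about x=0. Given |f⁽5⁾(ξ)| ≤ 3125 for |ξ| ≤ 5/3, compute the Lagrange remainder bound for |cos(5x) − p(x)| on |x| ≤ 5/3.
1953125/5832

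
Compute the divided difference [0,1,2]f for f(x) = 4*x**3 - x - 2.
12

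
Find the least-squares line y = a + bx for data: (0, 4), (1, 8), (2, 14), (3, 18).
a = 19/5, b = 24/5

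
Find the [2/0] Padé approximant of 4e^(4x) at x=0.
32*x**2 + 16*x + 4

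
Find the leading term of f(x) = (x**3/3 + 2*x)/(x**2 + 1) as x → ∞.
x/3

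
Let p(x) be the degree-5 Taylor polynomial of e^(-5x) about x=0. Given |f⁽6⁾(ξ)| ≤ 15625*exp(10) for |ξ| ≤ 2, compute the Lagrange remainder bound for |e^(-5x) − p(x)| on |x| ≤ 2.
12500*exp(10)/9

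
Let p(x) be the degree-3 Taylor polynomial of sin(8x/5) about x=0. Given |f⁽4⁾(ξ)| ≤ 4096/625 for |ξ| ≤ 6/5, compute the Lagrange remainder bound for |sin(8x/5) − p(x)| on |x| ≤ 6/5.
221184/390625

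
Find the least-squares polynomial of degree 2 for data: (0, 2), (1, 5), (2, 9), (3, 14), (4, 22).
76/35 + (123/70)x + (11/14)x²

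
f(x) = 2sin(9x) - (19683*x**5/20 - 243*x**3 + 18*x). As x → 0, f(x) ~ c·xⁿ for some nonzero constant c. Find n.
7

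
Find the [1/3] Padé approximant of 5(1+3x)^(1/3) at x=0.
(25*x/2 + 5)/(x**3/3 - x**2/2 + 3*x/2 + 1)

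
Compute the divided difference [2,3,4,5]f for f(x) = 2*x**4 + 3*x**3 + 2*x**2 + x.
31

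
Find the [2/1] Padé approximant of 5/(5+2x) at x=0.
1/(2*x/5 + 1)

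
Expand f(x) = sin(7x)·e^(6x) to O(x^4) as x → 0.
7*x + 42*x**2 + 413*x**3/6 + O(x**4)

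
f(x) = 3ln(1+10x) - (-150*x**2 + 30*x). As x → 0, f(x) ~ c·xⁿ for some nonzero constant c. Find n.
3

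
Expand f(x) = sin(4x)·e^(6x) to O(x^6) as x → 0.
4*x + 24*x**2 + 184*x**3/3 + 80*x**4 + 488*x**5/15 + O(x**6)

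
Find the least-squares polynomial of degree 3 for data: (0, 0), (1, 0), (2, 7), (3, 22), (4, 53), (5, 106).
-3/14 + (37/84)x + (-3/7)x² + (11/12)x³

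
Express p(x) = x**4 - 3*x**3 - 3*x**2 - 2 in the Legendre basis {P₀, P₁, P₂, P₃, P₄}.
(-14/5)P₀ + (-9/5)P₁ + (-10/7)P₂ + (-6/5)P₃ + (8/35)P₄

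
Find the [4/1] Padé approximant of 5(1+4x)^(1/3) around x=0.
(1280*x**4/243 - 512*x**3/81 + 32*x**2/3 + 64*x/3 + 5)/(44*x/15 + 1)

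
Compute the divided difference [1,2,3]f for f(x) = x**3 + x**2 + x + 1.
7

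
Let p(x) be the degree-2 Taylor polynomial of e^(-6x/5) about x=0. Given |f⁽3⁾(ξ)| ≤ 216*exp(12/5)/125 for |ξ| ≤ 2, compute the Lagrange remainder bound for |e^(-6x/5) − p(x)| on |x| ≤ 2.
288*exp(12/5)/125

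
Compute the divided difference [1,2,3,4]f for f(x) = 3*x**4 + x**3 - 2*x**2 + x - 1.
31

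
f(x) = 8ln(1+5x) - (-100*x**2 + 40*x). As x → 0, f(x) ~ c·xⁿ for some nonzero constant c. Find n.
3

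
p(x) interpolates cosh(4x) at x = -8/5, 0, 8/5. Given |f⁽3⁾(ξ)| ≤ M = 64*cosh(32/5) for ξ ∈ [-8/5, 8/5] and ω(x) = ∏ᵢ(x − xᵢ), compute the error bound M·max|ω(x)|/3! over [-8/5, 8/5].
32768*sqrt(3)*cosh(32/5)/3375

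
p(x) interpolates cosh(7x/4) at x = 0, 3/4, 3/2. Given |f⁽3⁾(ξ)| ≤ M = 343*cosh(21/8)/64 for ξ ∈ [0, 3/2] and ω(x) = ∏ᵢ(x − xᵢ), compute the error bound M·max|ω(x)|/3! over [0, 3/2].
343*sqrt(3)*cosh(21/8)/4096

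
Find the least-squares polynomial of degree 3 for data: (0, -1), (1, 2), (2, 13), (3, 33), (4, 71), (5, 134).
-79/63 + (671/189)x + (-31/63)x² + (28/27)x³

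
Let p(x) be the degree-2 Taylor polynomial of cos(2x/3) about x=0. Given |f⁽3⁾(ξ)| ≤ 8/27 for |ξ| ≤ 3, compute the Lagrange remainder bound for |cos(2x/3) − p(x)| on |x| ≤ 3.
4/3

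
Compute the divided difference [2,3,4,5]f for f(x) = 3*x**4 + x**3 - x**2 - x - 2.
43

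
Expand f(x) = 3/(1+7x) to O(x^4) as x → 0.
3 - 21*x + 147*x**2 - 1029*x**3 + O(x**4)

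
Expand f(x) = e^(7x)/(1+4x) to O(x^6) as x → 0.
1 + 3*x + 25*x**2/2 + 43*x**3/6 + 571*x**4/8 - 17453*x**5/120 + O(x**6)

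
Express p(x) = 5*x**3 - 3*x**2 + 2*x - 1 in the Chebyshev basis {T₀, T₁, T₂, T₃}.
(-5/2)T₀ + (23/4)T₁ + (-3/2)T₂ + (5/4)T₃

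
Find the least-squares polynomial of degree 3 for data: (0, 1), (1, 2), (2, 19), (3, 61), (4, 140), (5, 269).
107/126 + (-1391/756)x + (391/252)x² + (103/54)x³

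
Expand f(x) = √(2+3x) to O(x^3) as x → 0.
sqrt(2) + 3*sqrt(2)*x/4 - 9*sqrt(2)*x**2/32 + O(x**3)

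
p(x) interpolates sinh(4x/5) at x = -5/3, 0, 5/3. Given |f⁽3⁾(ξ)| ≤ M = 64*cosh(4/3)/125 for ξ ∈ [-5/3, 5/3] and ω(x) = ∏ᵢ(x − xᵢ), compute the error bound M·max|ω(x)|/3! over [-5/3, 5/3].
64*sqrt(3)*cosh(4/3)/729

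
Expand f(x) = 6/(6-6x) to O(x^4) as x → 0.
1 + x + x**2 + x**3 + O(x**4)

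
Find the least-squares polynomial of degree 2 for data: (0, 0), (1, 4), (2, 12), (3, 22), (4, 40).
2/7 + (43/35)x + (15/7)x²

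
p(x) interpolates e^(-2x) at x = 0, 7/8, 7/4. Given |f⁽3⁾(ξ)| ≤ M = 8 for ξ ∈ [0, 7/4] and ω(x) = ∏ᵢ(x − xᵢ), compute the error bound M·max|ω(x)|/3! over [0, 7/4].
343*sqrt(3)/1728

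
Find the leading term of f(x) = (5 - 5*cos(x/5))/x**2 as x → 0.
1/10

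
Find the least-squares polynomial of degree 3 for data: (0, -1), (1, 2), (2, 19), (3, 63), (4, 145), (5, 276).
-58/63 + (-335/378)x + (205/126)x² + (52/27)x³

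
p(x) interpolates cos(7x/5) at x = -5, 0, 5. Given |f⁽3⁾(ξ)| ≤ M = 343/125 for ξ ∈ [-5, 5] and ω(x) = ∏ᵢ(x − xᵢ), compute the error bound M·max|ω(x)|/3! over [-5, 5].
343*sqrt(3)/27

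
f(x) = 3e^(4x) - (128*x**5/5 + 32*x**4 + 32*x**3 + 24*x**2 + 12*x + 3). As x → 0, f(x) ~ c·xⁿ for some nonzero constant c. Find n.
6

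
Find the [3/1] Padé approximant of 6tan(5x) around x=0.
250*x**3 + 30*x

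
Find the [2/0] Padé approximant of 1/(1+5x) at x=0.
25*x**2 - 5*x + 1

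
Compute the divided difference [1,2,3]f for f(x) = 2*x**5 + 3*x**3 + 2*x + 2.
198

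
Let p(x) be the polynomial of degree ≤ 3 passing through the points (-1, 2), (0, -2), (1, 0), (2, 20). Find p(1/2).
-5/2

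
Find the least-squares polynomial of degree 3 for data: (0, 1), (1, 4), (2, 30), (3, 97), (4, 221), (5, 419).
22/21 + (-61/18)x + (283/84)x² + (101/36)x³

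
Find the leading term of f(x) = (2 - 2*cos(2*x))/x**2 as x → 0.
4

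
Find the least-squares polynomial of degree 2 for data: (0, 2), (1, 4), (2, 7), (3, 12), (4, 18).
71/35 + (8/7)x + (5/7)x²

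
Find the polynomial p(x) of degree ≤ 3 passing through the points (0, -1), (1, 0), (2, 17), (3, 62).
2*x**3 + 2*x**2 - 3*x - 1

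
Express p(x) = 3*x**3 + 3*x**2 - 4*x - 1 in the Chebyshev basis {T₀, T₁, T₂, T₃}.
(1/2)T₀ + (-7/4)T₁ + (3/2)T₂ + (3/4)T₃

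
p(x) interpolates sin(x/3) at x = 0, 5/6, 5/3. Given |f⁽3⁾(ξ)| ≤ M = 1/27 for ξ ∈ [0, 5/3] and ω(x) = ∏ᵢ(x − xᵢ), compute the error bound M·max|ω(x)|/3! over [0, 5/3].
125*sqrt(3)/157464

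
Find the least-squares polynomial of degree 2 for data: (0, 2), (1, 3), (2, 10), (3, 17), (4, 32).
2 + (-3/5)x + (2)x²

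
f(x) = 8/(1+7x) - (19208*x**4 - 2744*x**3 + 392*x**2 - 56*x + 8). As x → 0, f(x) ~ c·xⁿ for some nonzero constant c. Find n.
5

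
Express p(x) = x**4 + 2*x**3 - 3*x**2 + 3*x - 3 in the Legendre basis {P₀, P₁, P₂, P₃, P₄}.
(-19/5)P₀ + (21/5)P₁ + (-10/7)P₂ + (4/5)P₃ + (8/35)P₄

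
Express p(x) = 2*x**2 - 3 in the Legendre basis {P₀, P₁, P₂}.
(-7/3)P₀ + (4/3)P₂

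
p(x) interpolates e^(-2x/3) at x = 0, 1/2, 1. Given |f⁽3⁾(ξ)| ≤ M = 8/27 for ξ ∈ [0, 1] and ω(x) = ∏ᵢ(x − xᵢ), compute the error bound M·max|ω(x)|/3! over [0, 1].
sqrt(3)/729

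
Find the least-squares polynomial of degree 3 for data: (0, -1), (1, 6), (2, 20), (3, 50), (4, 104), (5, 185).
-101/126 + (3203/756)x + (215/252)x² + (31/27)x³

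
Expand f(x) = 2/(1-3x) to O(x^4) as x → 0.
2 + 6*x + 18*x**2 + 54*x**3 + O(x**4)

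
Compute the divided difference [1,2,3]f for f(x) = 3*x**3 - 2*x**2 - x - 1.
16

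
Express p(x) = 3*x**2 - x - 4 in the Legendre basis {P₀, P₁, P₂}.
(-3)P₀ - P₁ + (2)P₂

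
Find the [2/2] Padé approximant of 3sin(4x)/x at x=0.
(12 - 112*x**2/5)/(4*x**2/5 + 1)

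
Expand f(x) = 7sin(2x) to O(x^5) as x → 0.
14*x - 28*x**3/3 + O(x**5)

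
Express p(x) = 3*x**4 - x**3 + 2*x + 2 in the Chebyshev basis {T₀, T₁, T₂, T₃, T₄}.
(25/8)T₀ + (5/4)T₁ + (3/2)T₂ + (-1/4)T₃ + (3/8)T₄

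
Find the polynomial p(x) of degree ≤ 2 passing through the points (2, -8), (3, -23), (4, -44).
4 - 3*x**2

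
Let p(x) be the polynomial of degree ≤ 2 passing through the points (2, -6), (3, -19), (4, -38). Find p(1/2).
9/4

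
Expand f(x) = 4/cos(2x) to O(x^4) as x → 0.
4 + 8*x**2 + O(x**4)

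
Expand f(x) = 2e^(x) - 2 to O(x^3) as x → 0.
2*x + x**2 + O(x**3)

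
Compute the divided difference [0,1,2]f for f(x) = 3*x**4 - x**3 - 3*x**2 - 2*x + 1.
15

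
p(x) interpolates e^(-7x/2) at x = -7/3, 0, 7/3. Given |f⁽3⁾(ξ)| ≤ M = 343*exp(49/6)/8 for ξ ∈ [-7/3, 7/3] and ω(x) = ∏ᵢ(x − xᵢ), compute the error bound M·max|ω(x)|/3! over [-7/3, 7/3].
117649*sqrt(3)*exp(49/6)/5832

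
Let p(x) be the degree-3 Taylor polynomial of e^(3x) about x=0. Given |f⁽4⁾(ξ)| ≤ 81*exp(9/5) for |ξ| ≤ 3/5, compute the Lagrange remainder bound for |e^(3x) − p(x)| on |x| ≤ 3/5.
2187*exp(9/5)/5000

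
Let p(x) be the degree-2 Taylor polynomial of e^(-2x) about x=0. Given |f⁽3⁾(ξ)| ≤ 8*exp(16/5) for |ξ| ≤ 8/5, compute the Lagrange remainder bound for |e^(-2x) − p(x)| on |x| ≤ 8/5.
2048*exp(16/5)/375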